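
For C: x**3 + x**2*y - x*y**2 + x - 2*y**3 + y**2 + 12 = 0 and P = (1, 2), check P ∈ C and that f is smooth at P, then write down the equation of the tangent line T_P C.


Tangent line at P: 4*x - 23*y + 42 = 0.

Step 1: f(1, 2) = 0, so P lies on C.
Step 2: partial derivatives
  f_x(x, y) = 3*x**2 + 2*x*y - y**2 + 1, f_y(x, y) = x**2 - 2*x*y - 6*y**2 + 2*y.
  f_x(P) = 4, f_y(P) = -23 (gradient nonzero, so P is smooth).
Step 3: tangent line at P: 4·(x − 1) + -23·(y − 2) = 0.
Expanding: 4*x - 23*y + 42 = 0.


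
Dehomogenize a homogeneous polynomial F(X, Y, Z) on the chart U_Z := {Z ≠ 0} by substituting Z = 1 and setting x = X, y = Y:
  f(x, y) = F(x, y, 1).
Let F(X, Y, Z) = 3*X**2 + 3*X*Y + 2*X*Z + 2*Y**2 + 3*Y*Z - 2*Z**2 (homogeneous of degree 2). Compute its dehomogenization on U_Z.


f(x, y) = 3*x**2 + 3*x*y + 2*x + 2*y**2 + 3*y - 2

On U_Z we set Z = 1. Each monomial c·X^i·Y^j·Z^k in F becomes c·x^i·y^j·1^k = c·x^i·y^j.
Substituting Z = 1: F(X, Y, 1) = 3*x**2 + 3*x*y + 2*x + 2*y**2 + 3*y - 2.
Note: deg(f) ≤ deg(F) = 2; strict inequality happens when F is divisible by Z (lost terms).


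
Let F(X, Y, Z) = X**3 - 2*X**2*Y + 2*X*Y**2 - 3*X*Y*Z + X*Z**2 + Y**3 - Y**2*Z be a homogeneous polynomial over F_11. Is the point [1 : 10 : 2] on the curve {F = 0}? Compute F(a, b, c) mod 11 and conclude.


F(1,10,2) ≡ 1 (mod 11); P is NOT on the curve.

Evaluate F(1, 10, 2) term-by-term (mod 11).
  X**3 ↦ 1·1·1·1 = 1
  -2*X**2*Y ↦ -2·1·10·1 = -20
  2*X*Y**2 ↦ 2·1·100·1 = 200
  -3*X*Y*Z ↦ -3·1·10·2 = -60
  X*Z**2 ↦ 1·1·1·4 = 4
  Y**3 ↦ 1·1·1000·1 = 1000
  -Y**2*Z ↦ -1·1·100·2 = -200
Sum: F(1, 10, 2) = (1) + (-20) + (200) + (-60) + (4) + (1000) + (-200) = 925.
Reducing mod 11: 925 ≡ 1 (mod 11).
Since F(a, b, c) ≡ 1 ≠ 0 (mod 11), P does NOT lie on the curve.


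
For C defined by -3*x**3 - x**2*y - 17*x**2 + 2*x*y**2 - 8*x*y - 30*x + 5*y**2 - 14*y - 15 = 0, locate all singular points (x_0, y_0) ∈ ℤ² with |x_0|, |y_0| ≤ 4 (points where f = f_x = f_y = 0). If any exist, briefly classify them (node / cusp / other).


Singular points: {(-2, 1)}; classification: cusp.

Compute partial derivatives:
  f_x = -9*x**2 - 2*x*y - 34*x + 2*y**2 - 8*y - 30.
  f_y = -x**2 + 4*x*y - 8*x + 10*y - 14.
Scan x_0 ∈ {−4, ..., 4}. For each x_0, f_y(x_0, y) is a polynomial in y; find its integer roots y ∈ {−4, ..., 4}, then test f_x and f at those candidates.
  x = -4: f_y(-4, y) = 2 - 6*y; no integer root y with |y| ≤ 4.
  x = -3: f_y(-3, y) = 1 - 2*y; no integer root y with |y| ≤ 4.
  x = -2: f_y(-2, y) = 2*y - 2; vanishes at y ∈ {1}. (-2, 1): f_x = 0, f = 0 — SINGULAR.
  x = -1: f_y(-1, y) = 6*y - 7; no integer root y with |y| ≤ 4.
  x = 0: f_y(0, y) = 10*y - 14; no integer root y with |y| ≤ 4.
  x = 1: f_y(1, y) = 14*y - 23; no integer root y with |y| ≤ 4.
  x = 2: f_y(2, y) = 18*y - 34; no integer root y with |y| ≤ 4.
  x = 3: f_y(3, y) = 22*y - 47; no integer root y with |y| ≤ 4.
  x = 4: f_y(4, y) = 26*y - 62; no integer root y with |y| ≤ 4.
Only singular point on the grid: (-2, 1).
Classify: substitute x = -2 + u, y = 1 + v and expand: f = -3*u**3 - u**2*v + 2*u*v**2 + v**2.
No constant or linear terms (consistent with a singular point). Quadratic part: v**2. Cubic part: -3*u**3 - u**2*v + 2*u*v**2.
The quadratic part v**2 is a perfect square, so there is a single (double) tangent line v = 0, i.e. y = 1. Restricting the cubic part to that line (v = 0) leaves -3*u**3 ≠ 0, so f is not divisible by v and the branch is v² ≈ 3*u**3 to lowest order — this is a cusp.
Classification: cusp.


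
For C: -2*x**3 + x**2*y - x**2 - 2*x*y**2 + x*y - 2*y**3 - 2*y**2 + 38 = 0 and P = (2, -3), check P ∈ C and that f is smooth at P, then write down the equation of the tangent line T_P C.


Tangent line at P: -61*x - 12*y + 86 = 0.

Step 1: f(2, -3) = 0, so P lies on C.
Step 2: partial derivatives
  f_x(x, y) = -6*x**2 + 2*x*y - 2*x - 2*y**2 + y, f_y(x, y) = x**2 - 4*x*y + x - 6*y**2 - 4*y.
  f_x(P) = -61, f_y(P) = -12 (gradient nonzero, so P is smooth).
Step 3: tangent line at P: -61·(x − 2) + -12·(y − -3) = 0.
Expanding: -61*x - 12*y + 86 = 0.


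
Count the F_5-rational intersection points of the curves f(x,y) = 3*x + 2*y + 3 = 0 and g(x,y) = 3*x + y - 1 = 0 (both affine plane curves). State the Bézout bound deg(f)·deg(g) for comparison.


Common zeros: {(0, 1)}; count = 1; Bézout bound = 1.

deg(f) = 1, deg(g) = 1, so Bézout bound = 1.
Scan x ∈ F_5. For each x, list the y ∈ F_5 with f(x, y) ≡ 0 and those with g(x, y) ≡ 0 (mod 5); the common zeros in that column are the intersection.
  x = 0: f ≡ 0 at y ∈ {1}; g ≡ 0 at y ∈ {1}; common: {1}.
  x = 1: f ≡ 0 at y ∈ {2}; g ≡ 0 at y ∈ {3}; common: ∅.
  x = 2: f ≡ 0 at y ∈ {3}; g ≡ 0 at y ∈ {0}; common: ∅.
  x = 3: f ≡ 0 at y ∈ {4}; g ≡ 0 at y ∈ {2}; common: ∅.
  x = 4: f ≡ 0 at y ∈ {0}; g ≡ 0 at y ∈ {4}; common: ∅.
Collecting: common zeros = {(0, 1)}, so the count is 1.
Comparison with the Bézout bound: 1 ≤ 1 = deg(f)·deg(g), as expected for curves with no common component (the bound is attained).


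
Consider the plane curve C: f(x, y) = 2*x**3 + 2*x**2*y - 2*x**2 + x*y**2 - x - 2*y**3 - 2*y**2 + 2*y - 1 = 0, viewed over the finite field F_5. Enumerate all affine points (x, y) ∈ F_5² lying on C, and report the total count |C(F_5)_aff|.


Affine F_5-points: {(1, 4), (2, 0), (3, 2), (3, 4), (4, 1)}; count = 5.

For each of the 25 pairs (x, y) ∈ F_5², evaluate f(x, y) mod 5. Record the zeros.
  x = 0: [0↦4, 1↦2, 2↦4, 3↦3, 4↦2]  zeros at y ∈ ∅
  x = 1: [0↦3, 1↦4, 2↦1, 3↦2, 4↦0]  zeros at y ∈ {4}
  x = 2: [0↦0, 1↦3, 2↦4, 3↦1, 4↦2]  zeros at y ∈ {0}
  x = 3: [0↦2, 1↦1, 2↦0, 3↦2, 4↦0]  zeros at y ∈ {2, 4}
  x = 4: [0↦1, 1↦0, 2↦1, 3↦2, 4↦1]  zeros at y ∈ {1}
Collecting zeros: affine points = {(1, 4), (2, 0), (3, 2), (3, 4), (4, 1)}.
Total count |C(F_5)_aff| = 5.


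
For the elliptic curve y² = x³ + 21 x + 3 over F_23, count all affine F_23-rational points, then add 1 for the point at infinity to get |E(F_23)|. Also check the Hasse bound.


Affine points = {(0, 7), (0, 16), (1, 5), (1, 18), (3, 1), (3, 22), (4, 6), (4, 17), (5, 7), (5, 16), (6, 0), (8, 4), (8, 19), (9, 1), (9, 22), (11, 1), (11, 22), (13, 9), (13, 14), (15, 6), (15, 17), (17, 11), (17, 12), (18, 7), (18, 16), (19, 4), (19, 19), (22, 2), (22, 21)}; affine count = 29; |E(F_23)| = 30.

Discriminant check: Δ ∝ 4a³ + 27b² = 4·21³ + 27·3² = 4·9261 + 27·9 ≡ 4 (mod 23). Nonzero ⇒ E is nonsingular.
For each x ∈ F_23, compute rhs = x³ + 21·x + 3 mod 23, then count y ∈ F_23 with y² ≡ rhs.
  x = 0: rhs = 3, matching y values: 7, 16 (2 points).
  x = 1: rhs = 2, matching y values: 5, 18 (2 points).
  x = 2: rhs = 7, matching y values: none (0 points).
  x = 3: rhs = 1, matching y values: 1, 22 (2 points).
  x = 4: rhs = 13, matching y values: 6, 17 (2 points).
  x = 5: rhs = 3, matching y values: 7, 16 (2 points).
  x = 6: rhs = 0, matching y values: 0 (1 points).
  x = 7: rhs = 10, matching y values: none (0 points).
  x = 8: rhs = 16, matching y values: 4, 19 (2 points).
  x = 9: rhs = 1, matching y values: 1, 22 (2 points).
  x = 10: rhs = 17, matching y values: none (0 points).
  x = 11: rhs = 1, matching y values: 1, 22 (2 points).
  x = 12: rhs = 5, matching y values: none (0 points).
  x = 13: rhs = 12, matching y values: 9, 14 (2 points).
  x = 14: rhs = 5, matching y values: none (0 points).
  x = 15: rhs = 13, matching y values: 6, 17 (2 points).
  x = 16: rhs = 19, matching y values: none (0 points).
  x = 17: rhs = 6, matching y values: 11, 12 (2 points).
  x = 18: rhs = 3, matching y values: 7, 16 (2 points).
  x = 19: rhs = 16, matching y values: 4, 19 (2 points).
  x = 20: rhs = 5, matching y values: none (0 points).
  x = 21: rhs = 22, matching y values: none (0 points).
  x = 22: rhs = 4, matching y values: 2, 21 (2 points).
Total affine count: 29.
Full point count |E(F_23)| = 29 + 1 = 30.
Hasse bound: |30 − (23+1)| = |6| = 6 ≤ 2√23 ≈ 9.5917 ✓.


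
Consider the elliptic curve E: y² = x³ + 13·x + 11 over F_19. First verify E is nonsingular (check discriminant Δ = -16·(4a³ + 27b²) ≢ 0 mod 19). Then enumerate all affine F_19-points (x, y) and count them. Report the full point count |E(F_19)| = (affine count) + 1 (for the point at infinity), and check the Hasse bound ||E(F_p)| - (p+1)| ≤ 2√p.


Affine points = {(0, 7), (0, 12), (1, 5), (1, 14), (2, 8), (2, 11), (3, 1), (3, 18), (5, 7), (5, 12), (6, 1), (6, 18), (8, 0), (10, 1), (10, 18), (14, 7), (14, 12), (15, 3), (15, 16), (18, 4), (18, 15)}; affine count = 21; |E(F_19)| = 22.

Discriminant check: Δ ∝ 4a³ + 27b² = 4·13³ + 27·11² = 4·2197 + 27·121 ≡ 9 (mod 19). Nonzero ⇒ E is nonsingular.
For each x ∈ F_19, compute rhs = x³ + 13·x + 11 mod 19, then count y ∈ F_19 with y² ≡ rhs.
  x = 0: rhs = 11, matching y values: 7, 12 (2 points).
  x = 1: rhs = 6, matching y values: 5, 14 (2 points).
  x = 2: rhs = 7, matching y values: 8, 11 (2 points).
  x = 3: rhs = 1, matching y values: 1, 18 (2 points).
  x = 4: rhs = 13, matching y values: none (0 points).
  x = 5: rhs = 11, matching y values: 7, 12 (2 points).
  x = 6: rhs = 1, matching y values: 1, 18 (2 points).
  x = 7: rhs = 8, matching y values: none (0 points).
  x = 8: rhs = 0, matching y values: 0 (1 points).
  x = 9: rhs = 2, matching y values: none (0 points).
  x = 10: rhs = 1, matching y values: 1, 18 (2 points).
  x = 11: rhs = 3, matching y values: none (0 points).
  x = 12: rhs = 14, matching y values: none (0 points).
  x = 13: rhs = 2, matching y values: none (0 points).
  x = 14: rhs = 11, matching y values: 7, 12 (2 points).
  x = 15: rhs = 9, matching y values: 3, 16 (2 points).
  x = 16: rhs = 2, matching y values: none (0 points).
  x = 17: rhs = 15, matching y values: none (0 points).
  x = 18: rhs = 16, matching y values: 4, 15 (2 points).
Total affine count: 21.
Full point count |E(F_19)| = 21 + 1 = 22.
Hasse bound: |22 − (19+1)| = |2| = 2 ≤ 2√19 ≈ 8.7178 ✓.


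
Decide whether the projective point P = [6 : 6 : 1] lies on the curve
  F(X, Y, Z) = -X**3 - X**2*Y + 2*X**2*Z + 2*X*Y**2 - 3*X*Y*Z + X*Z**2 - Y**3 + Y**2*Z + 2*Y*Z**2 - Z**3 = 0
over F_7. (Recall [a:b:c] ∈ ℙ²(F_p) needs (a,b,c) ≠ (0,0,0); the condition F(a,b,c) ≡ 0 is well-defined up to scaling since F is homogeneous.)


F(6,6,1) ≡ 4 (mod 7); P is NOT on the curve.

Evaluate F(6, 6, 1) term-by-term (mod 7).
  -X**3 ↦ -1·216·1·1 = -216
  -X**2*Y ↦ -1·36·6·1 = -216
  2*X**2*Z ↦ 2·36·1·1 = 72
  2*X*Y**2 ↦ 2·6·36·1 = 432
  -3*X*Y*Z ↦ -3·6·6·1 = -108
  X*Z**2 ↦ 1·6·1·1 = 6
  -Y**3 ↦ -1·1·216·1 = -216
  Y**2*Z ↦ 1·1·36·1 = 36
  2*Y*Z**2 ↦ 2·1·6·1 = 12
  -Z**3 ↦ -1·1·1·1 = -1
Sum: F(6, 6, 1) = (-216) + (-216) + (72) + (432) + (-108) + (6) + (-216) + (36) + (12) + (-1) = -199.
Reducing mod 7: -199 ≡ 4 (mod 7).
Since F(a, b, c) ≡ 4 ≠ 0 (mod 7), P does NOT lie on the curve.


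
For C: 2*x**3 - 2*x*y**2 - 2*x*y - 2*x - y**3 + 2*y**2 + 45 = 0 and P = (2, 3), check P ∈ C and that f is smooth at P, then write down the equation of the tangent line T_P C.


Tangent line at P: -2*x - 43*y + 133 = 0.

Step 1: f(2, 3) = 0, so P lies on C.
Step 2: partial derivatives
  f_x(x, y) = 6*x**2 - 2*y**2 - 2*y - 2, f_y(x, y) = -4*x*y - 2*x - 3*y**2 + 4*y.
  f_x(P) = -2, f_y(P) = -43 (gradient nonzero, so P is smooth).
Step 3: tangent line at P: -2·(x − 2) + -43·(y − 3) = 0.
Expanding: -2*x - 43*y + 133 = 0.


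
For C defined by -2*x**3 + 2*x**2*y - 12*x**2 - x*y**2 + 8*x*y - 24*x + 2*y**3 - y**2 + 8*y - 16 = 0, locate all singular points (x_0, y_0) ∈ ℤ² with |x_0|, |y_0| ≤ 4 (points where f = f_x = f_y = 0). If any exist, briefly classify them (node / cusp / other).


Singular points: {(-2, 0)}; classification: cusp.

Compute partial derivatives:
  f_x = -6*x**2 + 4*x*y - 24*x - y**2 + 8*y - 24.
  f_y = 2*x**2 - 2*x*y + 8*x + 6*y**2 - 2*y + 8.
Scan x_0 ∈ {−4, ..., 4}. For each x_0, f_y(x_0, y) is a polynomial in y; find its integer roots y ∈ {−4, ..., 4}, then test f_x and f at those candidates.
  x = -4: f_y(-4, y) = 6*y**2 + 6*y + 8; no integer root y with |y| ≤ 4.
  x = -3: f_y(-3, y) = 6*y**2 + 4*y + 2; no integer root y with |y| ≤ 4.
  x = -2: f_y(-2, y) = 6*y**2 + 2*y; vanishes at y ∈ {0}. (-2, 0): f_x = 0, f = 0 — SINGULAR.
  x = -1: f_y(-1, y) = 6*y**2 + 2; no integer root y with |y| ≤ 4.
  x = 0: f_y(0, y) = 6*y**2 - 2*y + 8; no integer root y with |y| ≤ 4.
  x = 1: f_y(1, y) = 6*y**2 - 4*y + 18; no integer root y with |y| ≤ 4.
  x = 2: f_y(2, y) = 6*y**2 - 6*y + 32; no integer root y with |y| ≤ 4.
  x = 3: f_y(3, y) = 6*y**2 - 8*y + 50; no integer root y with |y| ≤ 4.
  x = 4: f_y(4, y) = 6*y**2 - 10*y + 72; no integer root y with |y| ≤ 4.
Only singular point on the grid: (-2, 0).
Classify: substitute x = -2 + u, y = 0 + v and expand: f = -2*u**3 + 2*u**2*v - u*v**2 + 2*v**3 + v**2.
No constant or linear terms (consistent with a singular point). Quadratic part: v**2. Cubic part: -2*u**3 + 2*u**2*v - u*v**2 + 2*v**3.
The quadratic part v**2 is a perfect square, so there is a single (double) tangent line v = 0, i.e. y = 0. Restricting the cubic part to that line (v = 0) leaves -2*u**3 ≠ 0, so f is not divisible by v and the branch is v² ≈ 2*u**3 to lowest order — this is a cusp.
Classification: cusp.


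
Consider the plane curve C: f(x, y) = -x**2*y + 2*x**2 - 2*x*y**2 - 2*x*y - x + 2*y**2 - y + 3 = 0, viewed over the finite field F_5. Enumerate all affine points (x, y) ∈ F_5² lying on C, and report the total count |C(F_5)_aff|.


Affine F_5-points: {(1, 1), (3, 2), (3, 4), (4, 1), (4, 4)}; count = 5.

For each of the 25 pairs (x, y) ∈ F_5², evaluate f(x, y) mod 5. Record the zeros.
  x = 0: [0↦3, 1↦4, 2↦4, 3↦3, 4↦1]  zeros at y ∈ ∅
  x = 1: [0↦4, 1↦0, 2↦1, 3↦2, 4↦3]  zeros at y ∈ {1}
  x = 2: [0↦4, 1↦3, 2↦3, 3↦4, 4↦1]  zeros at y ∈ ∅
  x = 3: [0↦3, 1↦3, 2↦0, 3↦4, 4↦0]  zeros at y ∈ {2, 4}
  x = 4: [0↦1, 1↦0, 2↦2, 3↦2, 4↦0]  zeros at y ∈ {1, 4}
Collecting zeros: affine points = {(1, 1), (3, 2), (3, 4), (4, 1), (4, 4)}.
Total count |C(F_5)_aff| = 5.


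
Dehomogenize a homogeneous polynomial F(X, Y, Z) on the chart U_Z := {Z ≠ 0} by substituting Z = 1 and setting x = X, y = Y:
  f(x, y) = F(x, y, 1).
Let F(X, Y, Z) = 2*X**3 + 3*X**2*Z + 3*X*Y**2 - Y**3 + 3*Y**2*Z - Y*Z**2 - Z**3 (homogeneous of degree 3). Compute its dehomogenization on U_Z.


f(x, y) = 2*x**3 + 3*x**2 + 3*x*y**2 - y**3 + 3*y**2 - y - 1

On U_Z we set Z = 1. Each monomial c·X^i·Y^j·Z^k in F becomes c·x^i·y^j·1^k = c·x^i·y^j.
Substituting Z = 1: F(X, Y, 1) = 2*x**3 + 3*x**2 + 3*x*y**2 - y**3 + 3*y**2 - y - 1.
Note: deg(f) ≤ deg(F) = 3; strict inequality happens when F is divisible by Z (lost terms).


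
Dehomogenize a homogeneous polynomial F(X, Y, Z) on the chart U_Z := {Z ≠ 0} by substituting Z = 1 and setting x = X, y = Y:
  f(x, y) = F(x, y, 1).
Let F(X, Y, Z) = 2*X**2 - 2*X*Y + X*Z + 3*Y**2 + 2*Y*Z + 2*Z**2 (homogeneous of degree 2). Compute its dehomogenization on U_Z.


f(x, y) = 2*x**2 - 2*x*y + x + 3*y**2 + 2*y + 2

On U_Z we set Z = 1. Each monomial c·X^i·Y^j·Z^k in F becomes c·x^i·y^j·1^k = c·x^i·y^j.
Substituting Z = 1: F(X, Y, 1) = 2*x**2 - 2*x*y + x + 3*y**2 + 2*y + 2.
Note: deg(f) ≤ deg(F) = 2; strict inequality happens when F is divisible by Z (lost terms).


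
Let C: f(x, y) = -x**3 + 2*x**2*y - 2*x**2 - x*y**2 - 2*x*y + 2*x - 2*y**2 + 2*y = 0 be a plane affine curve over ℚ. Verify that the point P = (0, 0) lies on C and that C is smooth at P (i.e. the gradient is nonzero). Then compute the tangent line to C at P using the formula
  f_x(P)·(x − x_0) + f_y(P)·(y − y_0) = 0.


Tangent line at P: 2*x + 2*y = 0.

Step 1: f(0, 0) = 0, so P lies on C.
Step 2: partial derivatives
  f_x(x, y) = -3*x**2 + 4*x*y - 4*x - y**2 - 2*y + 2, f_y(x, y) = 2*x**2 - 2*x*y - 2*x - 4*y + 2.
  f_x(P) = 2, f_y(P) = 2 (gradient nonzero, so P is smooth).
Step 3: tangent line at P: 2·(x − 0) + 2·(y − 0) = 0.
Expanding: 2*x + 2*y = 0.


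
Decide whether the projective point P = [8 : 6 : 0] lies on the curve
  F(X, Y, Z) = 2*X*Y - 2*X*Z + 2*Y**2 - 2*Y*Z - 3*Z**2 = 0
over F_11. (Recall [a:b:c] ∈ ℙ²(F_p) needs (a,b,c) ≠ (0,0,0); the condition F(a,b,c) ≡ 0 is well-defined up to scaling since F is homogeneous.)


F(8,6,0) ≡ 3 (mod 11); P is NOT on the curve.

Evaluate F(8, 6, 0) term-by-term (mod 11).
  2*X*Y ↦ 2·8·6·1 = 96
  -2*X*Z ↦ -2·8·1·0 = 0
  2*Y**2 ↦ 2·1·36·1 = 72
  -2*Y*Z ↦ -2·1·6·0 = 0
  -3*Z**2 ↦ -3·1·1·0 = 0
Sum: F(8, 6, 0) = (96) + (0) + (72) + (0) + (0) = 168.
Reducing mod 11: 168 ≡ 3 (mod 11).
Since F(a, b, c) ≡ 3 ≠ 0 (mod 11), P does NOT lie on the curve.


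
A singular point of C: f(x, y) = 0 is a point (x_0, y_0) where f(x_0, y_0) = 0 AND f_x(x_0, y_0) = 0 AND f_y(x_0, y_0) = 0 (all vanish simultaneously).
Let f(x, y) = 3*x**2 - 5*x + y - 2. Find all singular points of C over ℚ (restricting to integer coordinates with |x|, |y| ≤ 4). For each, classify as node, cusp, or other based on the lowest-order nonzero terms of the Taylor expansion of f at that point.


No singular points in the scanned grid; C is smooth there.

Compute partial derivatives:
  f_x = 6*x - 5.
  f_y = 1.
f_y = 1 is a nonzero constant, so f_y never vanishes: no point (x, y) can satisfy f = f_x = f_y = 0. In particular no (x, y) ∈ {−4, ..., 4}² is singular; the curve is smooth.


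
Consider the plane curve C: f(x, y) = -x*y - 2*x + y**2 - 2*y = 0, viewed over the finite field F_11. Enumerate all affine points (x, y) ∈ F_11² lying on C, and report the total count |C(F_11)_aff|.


Affine F_11-points: {(0, 0), (0, 2), (3, 6), (3, 10), (5, 3), (5, 4), (7, 1), (7, 8), (10, 5), (10, 7)}; count = 10.

For each of the 121 pairs (x, y) ∈ F_11², evaluate f(x, y) mod 11. Record the zeros.
  x = 0: [0↦0, 1↦10, 2↦0, 3↦3, 4↦8, 5↦4, 6↦2, 7↦2, 8↦4, 9↦8, 10↦3]  zeros at y ∈ {0, 2}
  x = 1: [0↦9, 1↦7, 2↦7, 3↦9, 4↦2, 5↦8, 6↦5, 7↦4, 8↦5, 9↦8, 10↦2]  zeros at y ∈ ∅
  x = 2: [0↦7, 1↦4, 2↦3, 3↦4, 4↦7, 5↦1, 6↦8, 7↦6, 8↦6, 9↦8, 10↦1]  zeros at y ∈ ∅
  x = 3: [0↦5, 1↦1, 2↦10, 3↦10, 4↦1, 5↦5, 6↦0, 7↦8, 8↦7, 9↦8, 10↦0]  zeros at y ∈ {6, 10}
  x = 4: [0↦3, 1↦9, 2↦6, 3↦5, 4↦6, 5↦9, 6↦3, 7↦10, 8↦8, 9↦8, 10↦10]  zeros at y ∈ ∅
  x = 5: [0↦1, 1↦6, 2↦2, 3↦0, 4↦0, 5↦2, 6↦6, 7↦1, 8↦9, 9↦8, 10↦9]  zeros at y ∈ {3, 4}
  x = 6: [0↦10, 1↦3, 2↦9, 3↦6, 4↦5, 5↦6, 6↦9, 7↦3, 8↦10, 9↦8, 10↦8]  zeros at y ∈ ∅
  x = 7: [0↦8, 1↦0, 2↦5, 3↦1, 4↦10, 5↦10, 6↦1, 7↦5, 8↦0, 9↦8, 10↦7]  zeros at y ∈ {1, 8}
  x = 8: [0↦6, 1↦8, 2↦1, 3↦7, 4↦4, 5↦3, 6↦4, 7↦7, 8↦1, 9↦8, 10↦6]  zeros at y ∈ ∅
  x = 9: [0↦4, 1↦5, 2↦8, 3↦2, 4↦9, 5↦7, 6↦7, 7↦9, 8↦2, 9↦8, 10↦5]  zeros at y ∈ ∅
  x = 10: [0↦2, 1↦2, 2↦4, 3↦8, 4↦3, 5↦0, 6↦10, 7↦0, 8↦3, 9↦8, 10↦4]  zeros at y ∈ {5, 7}
Collecting zeros: affine points = {(0, 0), (0, 2), (3, 6), (3, 10), (5, 3), (5, 4), (7, 1), (7, 8), (10, 5), (10, 7)}.
Total count |C(F_11)_aff| = 10.


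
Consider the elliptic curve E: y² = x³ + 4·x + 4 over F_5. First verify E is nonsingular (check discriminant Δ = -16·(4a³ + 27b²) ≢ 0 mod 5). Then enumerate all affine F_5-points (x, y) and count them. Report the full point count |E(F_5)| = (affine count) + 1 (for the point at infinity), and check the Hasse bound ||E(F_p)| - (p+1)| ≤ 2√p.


Affine points = {(0, 2), (0, 3), (1, 2), (1, 3), (2, 0), (4, 2), (4, 3)}; affine count = 7; |E(F_5)| = 8.

Discriminant check: Δ ∝ 4a³ + 27b² = 4·4³ + 27·4² = 4·64 + 27·16 ≡ 3 (mod 5). Nonzero ⇒ E is nonsingular.
For each x ∈ F_5, compute rhs = x³ + 4·x + 4 mod 5, then count y ∈ F_5 with y² ≡ rhs.
  x = 0: rhs = 4, matching y values: 2, 3 (2 points).
  x = 1: rhs = 4, matching y values: 2, 3 (2 points).
  x = 2: rhs = 0, matching y values: 0 (1 points).
  x = 3: rhs = 3, matching y values: none (0 points).
  x = 4: rhs = 4, matching y values: 2, 3 (2 points).
Total affine count: 7.
Full point count |E(F_5)| = 7 + 1 = 8.
Hasse bound: |8 − (5+1)| = |2| = 2 ≤ 2√5 ≈ 4.4721 ✓.


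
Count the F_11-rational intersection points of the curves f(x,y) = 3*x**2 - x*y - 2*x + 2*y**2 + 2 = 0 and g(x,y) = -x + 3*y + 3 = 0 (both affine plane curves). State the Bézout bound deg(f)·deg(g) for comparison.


Common zeros: ∅; count = 0; Bézout bound = 2.

deg(f) = 2, deg(g) = 1, so Bézout bound = 2.
Scan x ∈ F_11. For each x, list the y ∈ F_11 with f(x, y) ≡ 0 and those with g(x, y) ≡ 0 (mod 11); the common zeros in that column are the intersection.
  x = 0: f ≡ 0 at y ∈ ∅; g ≡ 0 at y ∈ {10}; common: ∅.
  x = 1: f ≡ 0 at y ∈ ∅; g ≡ 0 at y ∈ {3}; common: ∅.
  x = 2: f ≡ 0 at y ∈ {3, 9}; g ≡ 0 at y ∈ {7}; common: ∅.
  x = 3: f ≡ 0 at y ∈ {1, 6}; g ≡ 0 at y ∈ {0}; common: ∅.
  x = 4: f ≡ 0 at y ∈ ∅; g ≡ 0 at y ∈ {4}; common: ∅.
  x = 5: f ≡ 0 at y ∈ ∅; g ≡ 0 at y ∈ {8}; common: ∅.
  x = 6: f ≡ 0 at y ∈ {7}; g ≡ 0 at y ∈ {1}; common: ∅.
  x = 7: f ≡ 0 at y ∈ {3, 6}; g ≡ 0 at y ∈ {5}; common: ∅.
  x = 8: f ≡ 0 at y ∈ {7, 8}; g ≡ 0 at y ∈ {9}; common: ∅.
  x = 9: f ≡ 0 at y ∈ {1, 9}; g ≡ 0 at y ∈ {2}; common: ∅.
  x = 10: f ≡ 0 at y ∈ {8}; g ≡ 0 at y ∈ {6}; common: ∅.
Collecting: common zeros = ∅, so the count is 0.
Comparison with the Bézout bound: 0 ≤ 2 = deg(f)·deg(g), as expected for curves with no common component (the affine F_11-count falls short of the bound because intersections may lie at infinity, over extension fields, or carry multiplicity).


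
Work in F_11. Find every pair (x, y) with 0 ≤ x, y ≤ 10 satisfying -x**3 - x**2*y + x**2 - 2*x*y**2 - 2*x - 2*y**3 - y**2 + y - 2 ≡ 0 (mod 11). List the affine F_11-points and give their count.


Affine F_11-points: {(1, 9), (3, 7), (3, 8), (3, 9), (5, 2), (7, 10), (8, 10), (9, 3), (9, 5), (9, 10), (10, 4), (10, 9)}; count = 12.

For each of the 121 pairs (x, y) ∈ F_11², evaluate f(x, y) mod 11. Record the zeros.
  x = 0: [0↦9, 1↦7, 2↦2, 3↦4, 4↦1, 5↦3, 6↦9, 7↦7, 8↦7, 9↦8, 10↦9]  zeros at y ∈ ∅
  x = 1: [0↦7, 1↦2, 2↦1, 3↦3, 4↦7, 5↦1, 6↦6, 7↦10, 8↦1, 9↦0, 10↦6]  zeros at y ∈ {9}
  x = 2: [0↦1, 1↦2, 2↦3, 3↦3, 4↦1, 5↦7, 6↦9, 7↦6, 8↦8, 9↦3, 10↦1]  zeros at y ∈ ∅
  x = 3: [0↦7, 1↦1, 2↦2, 3↦9, 4↦10, 5↦4, 6↦1, 7↦0, 8↦0, 9↦0, 10↦10]  zeros at y ∈ {7, 8, 9}
  x = 4: [0↦8, 1↦4, 2↦3, 3↦4, 4↦6, 5↦8, 6↦9, 7↦8, 8↦4, 9↦7, 10↦5]  zeros at y ∈ ∅
  x = 5: [0↦9, 1↦5, 2↦0, 3↦4, 4↦5, 5↦2, 6↦5, 7↦2, 8↦3, 9↦7, 10↦2]  zeros at y ∈ {2}
  x = 6: [0↦4, 1↦9, 2↦9, 3↦3, 4↦1, 5↦2, 6↦5, 7↦9, 8↦2, 9↦5, 10↦6]  zeros at y ∈ ∅
  x = 7: [0↦9, 1↦10, 2↦2, 3↦6, 4↦10, 5↦2, 6↦3, 7↦1, 8↦6, 9↦6, 10↦0]  zeros at y ∈ {10}
  x = 8: [0↦7, 1↦2, 2↦6, 3↦7, 4↦4, 5↦7, 6↦4, 7↦5, 8↦9, 9↦4, 10↦0]  zeros at y ∈ {10}
  x = 9: [0↦3, 1↦1, 2↦4, 3↦0, 4↦10, 5↦0, 6↦2, 7↦4, 8↦5, 9↦4, 10↦0]  zeros at y ∈ {3, 5, 10}
  x = 10: [0↦2, 1↦1, 2↦1, 3↦1, 4↦0, 5↦8, 6↦2, 7↦3, 8↦10, 9↦0, 10↦5]  zeros at y ∈ {4, 9}
Collecting zeros: affine points = {(1, 9), (3, 7), (3, 8), (3, 9), (5, 2), (7, 10), (8, 10), (9, 3), (9, 5), (9, 10), (10, 4), (10, 9)}.
Total count |C(F_11)_aff| = 12.


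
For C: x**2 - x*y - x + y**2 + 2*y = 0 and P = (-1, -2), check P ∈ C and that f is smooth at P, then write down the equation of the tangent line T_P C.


Tangent line at P: -x - y - 3 = 0.

Step 1: f(-1, -2) = 0, so P lies on C.
Step 2: partial derivatives
  f_x(x, y) = 2*x - y - 1, f_y(x, y) = -x + 2*y + 2.
  f_x(P) = -1, f_y(P) = -1 (gradient nonzero, so P is smooth).
Step 3: tangent line at P: -1·(x − -1) + -1·(y − -2) = 0.
Expanding: -x - y - 3 = 0.


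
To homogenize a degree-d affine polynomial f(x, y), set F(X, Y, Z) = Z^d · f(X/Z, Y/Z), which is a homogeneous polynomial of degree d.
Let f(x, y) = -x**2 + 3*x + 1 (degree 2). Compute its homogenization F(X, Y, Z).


F(X, Y, Z) = -X**2 + 3*X*Z + Z**2

deg(f) = 2.
Substitute x = X/Z, y = Y/Z into f, then multiply by Z^2.
  monomial -1·x^2·y^0 ↦ -1·X^2·Y^0·Z^0.
  monomial 3·x^1·y^0 ↦ 3·X^1·Y^0·Z^1.
  monomial 1·x^0·y^0 ↦ 1·X^0·Y^0·Z^2.
Collecting: F(X, Y, Z) = -X**2 + 3*X*Z + Z**2.


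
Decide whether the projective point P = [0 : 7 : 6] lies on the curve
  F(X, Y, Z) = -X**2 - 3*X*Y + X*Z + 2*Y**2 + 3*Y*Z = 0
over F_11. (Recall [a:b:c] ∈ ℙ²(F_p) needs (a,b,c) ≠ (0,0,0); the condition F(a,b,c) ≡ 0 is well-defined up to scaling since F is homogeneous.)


F(0,7,6) ≡ 4 (mod 11); P is NOT on the curve.

Evaluate F(0, 7, 6) term-by-term (mod 11).
  -X**2 ↦ -1·0·1·1 = 0
  -3*X*Y ↦ -3·0·7·1 = 0
  X*Z ↦ 1·0·1·6 = 0
  2*Y**2 ↦ 2·1·49·1 = 98
  3*Y*Z ↦ 3·1·7·6 = 126
Sum: F(0, 7, 6) = (0) + (0) + (0) + (98) + (126) = 224.
Reducing mod 11: 224 ≡ 4 (mod 11).
Since F(a, b, c) ≡ 4 ≠ 0 (mod 11), P does NOT lie on the curve.


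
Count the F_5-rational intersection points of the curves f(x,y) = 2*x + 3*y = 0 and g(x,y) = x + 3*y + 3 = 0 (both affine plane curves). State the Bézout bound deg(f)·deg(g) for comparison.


Common zeros: {(3, 3)}; count = 1; Bézout bound = 1.

deg(f) = 1, deg(g) = 1, so Bézout bound = 1.
Scan x ∈ F_5. For each x, list the y ∈ F_5 with f(x, y) ≡ 0 and those with g(x, y) ≡ 0 (mod 5); the common zeros in that column are the intersection.
  x = 0: f ≡ 0 at y ∈ {0}; g ≡ 0 at y ∈ {4}; common: ∅.
  x = 1: f ≡ 0 at y ∈ {1}; g ≡ 0 at y ∈ {2}; common: ∅.
  x = 2: f ≡ 0 at y ∈ {2}; g ≡ 0 at y ∈ {0}; common: ∅.
  x = 3: f ≡ 0 at y ∈ {3}; g ≡ 0 at y ∈ {3}; common: {3}.
  x = 4: f ≡ 0 at y ∈ {4}; g ≡ 0 at y ∈ {1}; common: ∅.
Collecting: common zeros = {(3, 3)}, so the count is 1.
Comparison with the Bézout bound: 1 ≤ 1 = deg(f)·deg(g), as expected for curves with no common component (the bound is attained).


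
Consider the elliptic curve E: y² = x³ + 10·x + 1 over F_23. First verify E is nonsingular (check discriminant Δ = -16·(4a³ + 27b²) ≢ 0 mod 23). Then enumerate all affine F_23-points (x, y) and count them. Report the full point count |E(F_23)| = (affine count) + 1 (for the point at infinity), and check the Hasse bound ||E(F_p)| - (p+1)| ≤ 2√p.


Affine points = {(0, 1), (0, 22), (1, 9), (1, 14), (2, 11), (2, 12), (3, 9), (3, 14), (4, 6), (4, 17), (6, 1), (6, 22), (7, 0), (8, 8), (8, 15), (11, 4), (11, 19), (12, 3), (12, 20), (16, 5), (16, 18), (17, 1), (17, 22), (19, 9), (19, 14), (20, 6), (20, 17), (22, 6), (22, 17)}; affine count = 29; |E(F_23)| = 30.

Discriminant check: Δ ∝ 4a³ + 27b² = 4·10³ + 27·1² = 4·1000 + 27·1 ≡ 2 (mod 23). Nonzero ⇒ E is nonsingular.
For each x ∈ F_23, compute rhs = x³ + 10·x + 1 mod 23, then count y ∈ F_23 with y² ≡ rhs.
  x = 0: rhs = 1, matching y values: 1, 22 (2 points).
  x = 1: rhs = 12, matching y values: 9, 14 (2 points).
  x = 2: rhs = 6, matching y values: 11, 12 (2 points).
  x = 3: rhs = 12, matching y values: 9, 14 (2 points).
  x = 4: rhs = 13, matching y values: 6, 17 (2 points).
  x = 5: rhs = 15, matching y values: none (0 points).
  x = 6: rhs = 1, matching y values: 1, 22 (2 points).
  x = 7: rhs = 0, matching y values: 0 (1 points).
  x = 8: rhs = 18, matching y values: 8, 15 (2 points).
  x = 9: rhs = 15, matching y values: none (0 points).
  x = 10: rhs = 20, matching y values: none (0 points).
  x = 11: rhs = 16, matching y values: 4, 19 (2 points).
  x = 12: rhs = 9, matching y values: 3, 20 (2 points).
  x = 13: rhs = 5, matching y values: none (0 points).
  x = 14: rhs = 10, matching y values: none (0 points).
  x = 15: rhs = 7, matching y values: none (0 points).
  x = 16: rhs = 2, matching y values: 5, 18 (2 points).
  x = 17: rhs = 1, matching y values: 1, 22 (2 points).
  x = 18: rhs = 10, matching y values: none (0 points).
  x = 19: rhs = 12, matching y values: 9, 14 (2 points).
  x = 20: rhs = 13, matching y values: 6, 17 (2 points).
  x = 21: rhs = 19, matching y values: none (0 points).
  x = 22: rhs = 13, matching y values: 6, 17 (2 points).
Total affine count: 29.
Full point count |E(F_23)| = 29 + 1 = 30.
Hasse bound: |30 − (23+1)| = |6| = 6 ≤ 2√23 ≈ 9.5917 ✓.


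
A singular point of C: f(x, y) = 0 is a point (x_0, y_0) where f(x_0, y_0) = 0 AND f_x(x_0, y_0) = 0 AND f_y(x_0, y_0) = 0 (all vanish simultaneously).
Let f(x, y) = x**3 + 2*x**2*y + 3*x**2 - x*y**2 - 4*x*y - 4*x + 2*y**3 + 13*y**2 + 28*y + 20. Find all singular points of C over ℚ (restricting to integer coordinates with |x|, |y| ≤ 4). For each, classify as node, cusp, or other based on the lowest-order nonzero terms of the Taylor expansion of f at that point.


Singular points: {(0, -2)}; classification: node.

Compute partial derivatives:
  f_x = 3*x**2 + 4*x*y + 6*x - y**2 - 4*y - 4.
  f_y = 2*x**2 - 2*x*y - 4*x + 6*y**2 + 26*y + 28.
Scan x_0 ∈ {−4, ..., 4}. For each x_0, f_y(x_0, y) is a polynomial in y; find its integer roots y ∈ {−4, ..., 4}, then test f_x and f at those candidates.
  x = -4: f_y(-4, y) = 6*y**2 + 34*y + 76; no integer root y with |y| ≤ 4.
  x = -3: f_y(-3, y) = 6*y**2 + 32*y + 58; no integer root y with |y| ≤ 4.
  x = -2: f_y(-2, y) = 6*y**2 + 30*y + 44; no integer root y with |y| ≤ 4.
  x = -1: f_y(-1, y) = 6*y**2 + 28*y + 34; no integer root y with |y| ≤ 4.
  x = 0: f_y(0, y) = 6*y**2 + 26*y + 28; vanishes at y ∈ {-2}. (0, -2): f_x = 0, f = 0 — SINGULAR.
  x = 1: f_y(1, y) = 6*y**2 + 24*y + 26; no integer root y with |y| ≤ 4.
  x = 2: f_y(2, y) = 6*y**2 + 22*y + 28; no integer root y with |y| ≤ 4.
  x = 3: f_y(3, y) = 6*y**2 + 20*y + 34; no integer root y with |y| ≤ 4.
  x = 4: f_y(4, y) = 6*y**2 + 18*y + 44; no integer root y with |y| ≤ 4.
Only singular point on the grid: (0, -2).
Classify: substitute x = 0 + u, y = -2 + v and expand: f = u**3 + 2*u**2*v - u**2 - u*v**2 + 2*v**3 + v**2.
No constant or linear terms (consistent with a singular point). Quadratic part: -u**2 + v**2. Cubic part: u**3 + 2*u**2*v - u*v**2 + 2*v**3.
The quadratic part v**2 - u**2 = (v − u)(v + u) splits into two distinct linear factors, so there are two distinct tangent lines y − -2 = ±(x − 0) — this is a node (ordinary double point).
Classification: node.


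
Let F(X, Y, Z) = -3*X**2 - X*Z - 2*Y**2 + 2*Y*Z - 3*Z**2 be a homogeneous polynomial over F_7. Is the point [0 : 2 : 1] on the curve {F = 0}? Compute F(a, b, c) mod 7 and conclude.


F(0,2,1) ≡ 0 (mod 7); P is on the curve.

Evaluate F(0, 2, 1) term-by-term (mod 7).
  -3*X**2 ↦ -3·0·1·1 = 0
  -X*Z ↦ -1·0·1·1 = 0
  -2*Y**2 ↦ -2·1·4·1 = -8
  2*Y*Z ↦ 2·1·2·1 = 4
  -3*Z**2 ↦ -3·1·1·1 = -3
Sum: F(0, 2, 1) = (0) + (0) + (-8) + (4) + (-3) = -7.
Reducing mod 7: -7 ≡ 0 (mod 7).
Since F(a, b, c) ≡ 0 (mod 7), P lies on the curve.


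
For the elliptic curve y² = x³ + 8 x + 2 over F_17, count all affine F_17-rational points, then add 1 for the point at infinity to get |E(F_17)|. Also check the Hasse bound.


Affine points = {(0, 6), (0, 11), (2, 3), (2, 14), (3, 6), (3, 11), (4, 8), (4, 9), (8, 0), (9, 2), (9, 15), (13, 5), (13, 12), (14, 6), (14, 11)}; affine count = 15; |E(F_17)| = 16.

Discriminant check: Δ ∝ 4a³ + 27b² = 4·8³ + 27·2² = 4·512 + 27·4 ≡ 14 (mod 17). Nonzero ⇒ E is nonsingular.
For each x ∈ F_17, compute rhs = x³ + 8·x + 2 mod 17, then count y ∈ F_17 with y² ≡ rhs.
  x = 0: rhs = 2, matching y values: 6, 11 (2 points).
  x = 1: rhs = 11, matching y values: none (0 points).
  x = 2: rhs = 9, matching y values: 3, 14 (2 points).
  x = 3: rhs = 2, matching y values: 6, 11 (2 points).
  x = 4: rhs = 13, matching y values: 8, 9 (2 points).
  x = 5: rhs = 14, matching y values: none (0 points).
  x = 6: rhs = 11, matching y values: none (0 points).
  x = 7: rhs = 10, matching y values: none (0 points).
  x = 8: rhs = 0, matching y values: 0 (1 points).
  x = 9: rhs = 4, matching y values: 2, 15 (2 points).
  x = 10: rhs = 11, matching y values: none (0 points).
  x = 11: rhs = 10, matching y values: none (0 points).
  x = 12: rhs = 7, matching y values: none (0 points).
  x = 13: rhs = 8, matching y values: 5, 12 (2 points).
  x = 14: rhs = 2, matching y values: 6, 11 (2 points).
  x = 15: rhs = 12, matching y values: none (0 points).
  x = 16: rhs = 10, matching y values: none (0 points).
Total affine count: 15.
Full point count |E(F_17)| = 15 + 1 = 16.
Hasse bound: |16 − (17+1)| = |-2| = 2 ≤ 2√17 ≈ 8.2462 ✓.


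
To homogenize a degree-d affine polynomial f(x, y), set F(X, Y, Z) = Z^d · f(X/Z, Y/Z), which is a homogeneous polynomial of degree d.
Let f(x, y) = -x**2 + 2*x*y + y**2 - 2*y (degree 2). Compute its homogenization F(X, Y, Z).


F(X, Y, Z) = -X**2 + 2*X*Y + Y**2 - 2*Y*Z

deg(f) = 2.
Substitute x = X/Z, y = Y/Z into f, then multiply by Z^2.
  monomial -1·x^2·y^0 ↦ -1·X^2·Y^0·Z^0.
  monomial 2·x^1·y^1 ↦ 2·X^1·Y^1·Z^0.
  monomial 1·x^0·y^2 ↦ 1·X^0·Y^2·Z^0.
  monomial -2·x^0·y^1 ↦ -2·X^0·Y^1·Z^1.
Collecting: F(X, Y, Z) = -X**2 + 2*X*Y + Y**2 - 2*Y*Z.


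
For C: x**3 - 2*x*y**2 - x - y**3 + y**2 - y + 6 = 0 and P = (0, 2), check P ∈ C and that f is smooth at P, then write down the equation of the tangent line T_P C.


Tangent line at P: -9*x - 9*y + 18 = 0.

Step 1: f(0, 2) = 0, so P lies on C.
Step 2: partial derivatives
  f_x(x, y) = 3*x**2 - 2*y**2 - 1, f_y(x, y) = -4*x*y - 3*y**2 + 2*y - 1.
  f_x(P) = -9, f_y(P) = -9 (gradient nonzero, so P is smooth).
Step 3: tangent line at P: -9·(x − 0) + -9·(y − 2) = 0.
Expanding: -9*x - 9*y + 18 = 0.


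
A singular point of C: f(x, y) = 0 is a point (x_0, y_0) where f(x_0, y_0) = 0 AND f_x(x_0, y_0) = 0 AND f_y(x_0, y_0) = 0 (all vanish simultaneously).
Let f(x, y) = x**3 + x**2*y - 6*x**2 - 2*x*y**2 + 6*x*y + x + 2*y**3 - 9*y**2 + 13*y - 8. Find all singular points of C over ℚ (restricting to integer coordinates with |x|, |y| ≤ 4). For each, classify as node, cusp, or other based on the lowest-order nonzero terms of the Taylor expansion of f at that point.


Singular points: {(1, 2)}; classification: node.

Compute partial derivatives:
  f_x = 3*x**2 + 2*x*y - 12*x - 2*y**2 + 6*y + 1.
  f_y = x**2 - 4*x*y + 6*x + 6*y**2 - 18*y + 13.
Scan x_0 ∈ {−4, ..., 4}. For each x_0, f_y(x_0, y) is a polynomial in y; find its integer roots y ∈ {−4, ..., 4}, then test f_x and f at those candidates.
  x = -4: f_y(-4, y) = 6*y**2 - 2*y + 5; no integer root y with |y| ≤ 4.
  x = -3: f_y(-3, y) = 6*y**2 - 6*y + 4; no integer root y with |y| ≤ 4.
  x = -2: f_y(-2, y) = 6*y**2 - 10*y + 5; no integer root y with |y| ≤ 4.
  x = -1: f_y(-1, y) = 6*y**2 - 14*y + 8; vanishes at y ∈ {1}. (-1, 1): f_x = 18 ≠ 0.
  x = 0: f_y(0, y) = 6*y**2 - 18*y + 13; no integer root y with |y| ≤ 4.
  x = 1: f_y(1, y) = 6*y**2 - 22*y + 20; vanishes at y ∈ {2}. (1, 2): f_x = 0, f = 0 — SINGULAR.
  x = 2: f_y(2, y) = 6*y**2 - 26*y + 29; no integer root y with |y| ≤ 4.
  x = 3: f_y(3, y) = 6*y**2 - 30*y + 40; no integer root y with |y| ≤ 4.
  x = 4: f_y(4, y) = 6*y**2 - 34*y + 53; no integer root y with |y| ≤ 4.
Only singular point on the grid: (1, 2).
Classify: substitute x = 1 + u, y = 2 + v and expand: f = u**3 + u**2*v - u**2 - 2*u*v**2 + 2*v**3 + v**2.
No constant or linear terms (consistent with a singular point). Quadratic part: -u**2 + v**2. Cubic part: u**3 + u**2*v - 2*u*v**2 + 2*v**3.
The quadratic part v**2 - u**2 = (v − u)(v + u) splits into two distinct linear factors, so there are two distinct tangent lines y − 2 = ±(x − 1) — this is a node (ordinary double point).
Classification: node.


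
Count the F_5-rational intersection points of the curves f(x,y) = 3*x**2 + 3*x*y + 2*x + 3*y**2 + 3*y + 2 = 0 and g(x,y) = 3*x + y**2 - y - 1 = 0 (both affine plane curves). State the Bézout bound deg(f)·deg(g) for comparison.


Common zeros: {(2, 1)}; count = 1; Bézout bound = 4.

deg(f) = 2, deg(g) = 2, so Bézout bound = 4.
Scan x ∈ F_5. For each x, list the y ∈ F_5 with f(x, y) ≡ 0 and those with g(x, y) ≡ 0 (mod 5); the common zeros in that column are the intersection.
  x = 0: f ≡ 0 at y ∈ {2}; g ≡ 0 at y ∈ {3}; common: ∅.
  x = 1: f ≡ 0 at y ∈ ∅; g ≡ 0 at y ∈ ∅; common: ∅.
  x = 2: f ≡ 0 at y ∈ {1}; g ≡ 0 at y ∈ {0, 1}; common: {1}.
  x = 3: f ≡ 0 at y ∈ {0, 1}; g ≡ 0 at y ∈ {2, 4}; common: ∅.
  x = 4: f ≡ 0 at y ∈ {2, 3}; g ≡ 0 at y ∈ ∅; common: ∅.
Collecting: common zeros = {(2, 1)}, so the count is 1.
Comparison with the Bézout bound: 1 ≤ 4 = deg(f)·deg(g), as expected for curves with no common component (the affine F_5-count falls short of the bound because intersections may lie at infinity, over extension fields, or carry multiplicity).


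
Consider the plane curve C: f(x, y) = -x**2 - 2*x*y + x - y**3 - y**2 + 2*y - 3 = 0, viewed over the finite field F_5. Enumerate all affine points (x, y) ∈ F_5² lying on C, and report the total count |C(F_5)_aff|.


Affine F_5-points: {(0, 4), (1, 1), (1, 2), (2, 0), (3, 1), (3, 4), (4, 0)}; count = 7.

For each of the 25 pairs (x, y) ∈ F_5², evaluate f(x, y) mod 5. Record the zeros.
  x = 0: [0↦2, 1↦2, 2↦4, 3↦2, 4↦0]  zeros at y ∈ {4}
  x = 1: [0↦2, 1↦0, 2↦0, 3↦1, 4↦2]  zeros at y ∈ {1, 2}
  x = 2: [0↦0, 1↦1, 2↦4, 3↦3, 4↦2]  zeros at y ∈ {0}
  x = 3: [0↦1, 1↦0, 2↦1, 3↦3, 4↦0]  zeros at y ∈ {1, 4}
  x = 4: [0↦0, 1↦2, 2↦1, 3↦1, 4↦1]  zeros at y ∈ {0}
Collecting zeros: affine points = {(0, 4), (1, 1), (1, 2), (2, 0), (3, 1), (3, 4), (4, 0)}.
Total count |C(F_5)_aff| = 7.


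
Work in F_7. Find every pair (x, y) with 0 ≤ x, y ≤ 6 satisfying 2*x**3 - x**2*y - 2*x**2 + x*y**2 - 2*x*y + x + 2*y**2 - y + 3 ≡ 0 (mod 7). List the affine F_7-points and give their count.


Affine F_7-points: {(3, 0), (3, 6), (4, 1), (4, 2), (5, 5), (6, 3), (6, 4)}; count = 7.

For each of the 49 pairs (x, y) ∈ F_7², evaluate f(x, y) mod 7. Record the zeros.
  x = 0: [0↦3, 1↦4, 2↦2, 3↦4, 4↦3, 5↦6, 6↦6]  zeros at y ∈ ∅
  x = 1: [0↦4, 1↦3, 2↦1, 3↦5, 4↦1, 5↦3, 6↦4]  zeros at y ∈ ∅
  x = 2: [0↦6, 1↦1, 2↦4, 3↦1, 4↦6, 5↦5, 6↦5]  zeros at y ∈ ∅
  x = 3: [0↦0, 1↦3, 2↦2, 3↦4, 4↦2, 5↦3, 6↦0]  zeros at y ∈ {0, 6}
  x = 4: [0↦5, 1↦0, 2↦0, 3↦5, 4↦1, 5↦2, 6↦1]  zeros at y ∈ {1, 2}
  x = 5: [0↦5, 1↦4, 2↦3, 3↦2, 4↦1, 5↦0, 6↦6]  zeros at y ∈ {5}
  x = 6: [0↦5, 1↦6, 2↦2, 3↦0, 4↦0, 5↦2, 6↦6]  zeros at y ∈ {3, 4}
Collecting zeros: affine points = {(3, 0), (3, 6), (4, 1), (4, 2), (5, 5), (6, 3), (6, 4)}.
Total count |C(F_7)_aff| = 7.


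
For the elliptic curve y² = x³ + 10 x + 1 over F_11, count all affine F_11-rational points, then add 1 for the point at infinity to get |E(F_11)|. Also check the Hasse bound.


Affine points = {(0, 1), (0, 10), (1, 1), (1, 10), (3, 5), (3, 6), (5, 0), (10, 1), (10, 10)}; affine count = 9; |E(F_11)| = 10.

Discriminant check: Δ ∝ 4a³ + 27b² = 4·10³ + 27·1² = 4·1000 + 27·1 ≡ 1 (mod 11). Nonzero ⇒ E is nonsingular.
For each x ∈ F_11, compute rhs = x³ + 10·x + 1 mod 11, then count y ∈ F_11 with y² ≡ rhs.
  x = 0: rhs = 1, matching y values: 1, 10 (2 points).
  x = 1: rhs = 1, matching y values: 1, 10 (2 points).
  x = 2: rhs = 7, matching y values: none (0 points).
  x = 3: rhs = 3, matching y values: 5, 6 (2 points).
  x = 4: rhs = 6, matching y values: none (0 points).
  x = 5: rhs = 0, matching y values: 0 (1 points).
  x = 6: rhs = 2, matching y values: none (0 points).
  x = 7: rhs = 7, matching y values: none (0 points).
  x = 8: rhs = 10, matching y values: none (0 points).
  x = 9: rhs = 6, matching y values: none (0 points).
  x = 10: rhs = 1, matching y values: 1, 10 (2 points).
Total affine count: 9.
Full point count |E(F_11)| = 9 + 1 = 10.
Hasse bound: |10 − (11+1)| = |-2| = 2 ≤ 2√11 ≈ 6.6332 ✓.
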